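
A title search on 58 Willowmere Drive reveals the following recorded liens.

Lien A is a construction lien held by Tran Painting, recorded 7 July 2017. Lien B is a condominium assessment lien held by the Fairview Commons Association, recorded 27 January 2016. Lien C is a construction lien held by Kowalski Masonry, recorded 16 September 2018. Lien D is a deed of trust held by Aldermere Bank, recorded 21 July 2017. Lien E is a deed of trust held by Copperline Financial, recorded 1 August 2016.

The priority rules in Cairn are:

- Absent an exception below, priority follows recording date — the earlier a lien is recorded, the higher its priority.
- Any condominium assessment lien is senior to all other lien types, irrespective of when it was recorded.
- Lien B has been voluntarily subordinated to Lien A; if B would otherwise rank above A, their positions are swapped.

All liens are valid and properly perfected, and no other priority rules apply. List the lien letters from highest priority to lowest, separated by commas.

B is a condominium assessment lien and takes priority over every other lien.
Remaining liens by effective date: E (1 August 2016), A (7 July 2017), D (21 July 2017), C (16 September 2018).
B is senior to A before the subordination, so the two trade places.

A, E, B, D, C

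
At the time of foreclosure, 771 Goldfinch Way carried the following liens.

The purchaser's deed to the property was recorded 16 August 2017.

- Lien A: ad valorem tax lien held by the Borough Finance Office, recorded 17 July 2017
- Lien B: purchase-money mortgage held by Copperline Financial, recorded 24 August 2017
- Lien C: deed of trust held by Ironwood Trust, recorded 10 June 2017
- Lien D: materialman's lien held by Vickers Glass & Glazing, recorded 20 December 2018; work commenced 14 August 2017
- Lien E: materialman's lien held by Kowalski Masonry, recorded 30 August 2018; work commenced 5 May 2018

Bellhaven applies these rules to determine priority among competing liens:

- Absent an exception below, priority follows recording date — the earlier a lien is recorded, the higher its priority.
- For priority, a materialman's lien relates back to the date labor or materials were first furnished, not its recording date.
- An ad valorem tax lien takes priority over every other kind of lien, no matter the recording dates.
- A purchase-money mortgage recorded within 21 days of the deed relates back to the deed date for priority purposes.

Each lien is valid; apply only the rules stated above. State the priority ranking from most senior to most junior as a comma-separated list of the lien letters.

A, C, D, B, E

First, effective dates: B was recorded within the 21-day window, so its effective date is the deed date 16 August 2017; D relates back to 14 August 2017 (work commenced); E's effective date is 5 May 2018, when work began.
A is an ad valorem tax lien, so it outranks all other liens regardless of date.
The other liens, earliest effective date first: C (10 June 2017), D (14 August 2017), B (16 August 2017), E (5 May 2018).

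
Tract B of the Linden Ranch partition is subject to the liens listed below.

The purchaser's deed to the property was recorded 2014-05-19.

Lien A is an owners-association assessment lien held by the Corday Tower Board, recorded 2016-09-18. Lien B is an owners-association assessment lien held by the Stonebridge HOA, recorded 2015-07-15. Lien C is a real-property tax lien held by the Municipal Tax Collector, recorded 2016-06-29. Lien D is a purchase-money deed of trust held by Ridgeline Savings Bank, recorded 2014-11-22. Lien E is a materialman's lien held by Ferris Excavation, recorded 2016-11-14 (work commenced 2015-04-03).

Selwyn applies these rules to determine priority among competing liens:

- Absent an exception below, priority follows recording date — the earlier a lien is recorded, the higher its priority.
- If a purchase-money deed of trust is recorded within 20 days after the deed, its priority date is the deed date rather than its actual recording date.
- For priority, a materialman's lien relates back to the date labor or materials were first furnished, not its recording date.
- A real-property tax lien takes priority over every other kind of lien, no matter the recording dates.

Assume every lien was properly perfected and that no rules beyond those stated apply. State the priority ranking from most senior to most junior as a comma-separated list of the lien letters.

First, effective dates: D missed the 20-day window (187 days after the deed), so its recording date stands; E's effective date is 2015-04-03, when work began.
C is a real-property tax lien, so it outranks all other liens regardless of date.
The other liens, earliest effective date first: D (2014-11-22), E (2015-04-03), B (2015-07-15), A (2016-09-18).

C, D, E, B, A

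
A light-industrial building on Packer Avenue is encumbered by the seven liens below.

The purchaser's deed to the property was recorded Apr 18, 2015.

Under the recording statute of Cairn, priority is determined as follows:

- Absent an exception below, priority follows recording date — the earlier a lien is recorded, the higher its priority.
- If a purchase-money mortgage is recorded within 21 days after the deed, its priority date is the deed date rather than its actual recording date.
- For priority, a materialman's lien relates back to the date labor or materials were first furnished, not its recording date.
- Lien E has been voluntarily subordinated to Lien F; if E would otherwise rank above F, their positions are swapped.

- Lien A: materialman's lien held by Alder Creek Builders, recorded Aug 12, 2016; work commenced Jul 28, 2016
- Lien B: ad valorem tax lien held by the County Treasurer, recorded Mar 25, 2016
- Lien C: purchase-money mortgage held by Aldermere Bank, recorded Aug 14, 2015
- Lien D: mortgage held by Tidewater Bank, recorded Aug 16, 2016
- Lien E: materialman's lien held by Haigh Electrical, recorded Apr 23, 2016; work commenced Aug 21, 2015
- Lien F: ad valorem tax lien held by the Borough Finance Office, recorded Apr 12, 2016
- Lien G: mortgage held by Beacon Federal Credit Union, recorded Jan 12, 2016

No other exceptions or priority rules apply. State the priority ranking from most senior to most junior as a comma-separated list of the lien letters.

C, F, G, B, E, A, D

Effective dates after the stated exceptions: A is treated as recorded Jul 28, 2016, the work-commencement date; C was recorded 118 days after the deed — beyond 21 days — so no relation-back applies; E relates back to Aug 21, 2015 (work commenced).
Ordering by effective date: C (Aug 14, 2015), E (Aug 21, 2015), G (Jan 12, 2016), B (Mar 25, 2016), F (Apr 12, 2016), A (Jul 28, 2016), D (Aug 16, 2016).
Because E would otherwise rank above F, the subordination swaps them.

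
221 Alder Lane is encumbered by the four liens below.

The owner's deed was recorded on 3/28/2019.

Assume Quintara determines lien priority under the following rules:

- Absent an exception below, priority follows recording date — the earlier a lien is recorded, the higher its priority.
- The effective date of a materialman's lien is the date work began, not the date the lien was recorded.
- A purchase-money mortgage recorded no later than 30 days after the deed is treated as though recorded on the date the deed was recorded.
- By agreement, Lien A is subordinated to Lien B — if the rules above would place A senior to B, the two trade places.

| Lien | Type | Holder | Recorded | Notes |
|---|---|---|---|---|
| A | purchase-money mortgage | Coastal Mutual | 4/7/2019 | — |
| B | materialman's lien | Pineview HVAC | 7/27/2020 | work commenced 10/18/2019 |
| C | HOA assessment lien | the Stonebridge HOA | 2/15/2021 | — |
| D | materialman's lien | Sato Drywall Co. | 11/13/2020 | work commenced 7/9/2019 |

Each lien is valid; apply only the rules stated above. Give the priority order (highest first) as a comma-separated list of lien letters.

B, D, A, C

Effective dates: A relates back to the deed date 3/28/2019; B's effective date is 10/18/2019, when work began; D is treated as recorded 7/9/2019, the work-commencement date.
Ordering by effective date: A (3/28/2019), D (7/9/2019), B (10/18/2019), C (2/15/2021).
The subordination applies — A was senior to B — so A and B swap.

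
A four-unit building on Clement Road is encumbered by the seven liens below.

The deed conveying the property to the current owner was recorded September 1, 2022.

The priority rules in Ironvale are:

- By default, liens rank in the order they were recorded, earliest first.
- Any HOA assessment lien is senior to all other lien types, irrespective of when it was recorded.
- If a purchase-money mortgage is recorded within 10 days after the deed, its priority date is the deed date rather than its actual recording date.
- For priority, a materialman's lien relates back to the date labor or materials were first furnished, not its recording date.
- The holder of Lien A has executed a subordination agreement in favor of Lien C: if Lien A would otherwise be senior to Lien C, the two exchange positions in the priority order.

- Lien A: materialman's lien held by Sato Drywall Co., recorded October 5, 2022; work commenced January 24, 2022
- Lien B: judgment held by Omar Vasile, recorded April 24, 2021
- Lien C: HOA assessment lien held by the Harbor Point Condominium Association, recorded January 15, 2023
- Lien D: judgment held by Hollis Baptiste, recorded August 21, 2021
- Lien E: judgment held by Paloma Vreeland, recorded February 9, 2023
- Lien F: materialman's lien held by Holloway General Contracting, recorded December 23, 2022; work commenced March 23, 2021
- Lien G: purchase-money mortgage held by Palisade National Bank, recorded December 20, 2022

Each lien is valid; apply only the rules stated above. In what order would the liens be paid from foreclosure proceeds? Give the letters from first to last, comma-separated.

First, effective dates: A relates back to January 24, 2022 (work commenced); F relates back to March 23, 2021 (work commenced); G missed the 10-day window (110 days after the deed), so its recording date stands.
As an HOA assessment lien, C is senior to every other lien.
Among the remaining liens, by effective date: F (March 23, 2021), B (April 24, 2021), D (August 21, 2021), A (January 24, 2022), G (December 20, 2022), E (February 9, 2023).
Since A is not senior to C, the subordination leaves the order unchanged.

C, F, B, D, A, G, E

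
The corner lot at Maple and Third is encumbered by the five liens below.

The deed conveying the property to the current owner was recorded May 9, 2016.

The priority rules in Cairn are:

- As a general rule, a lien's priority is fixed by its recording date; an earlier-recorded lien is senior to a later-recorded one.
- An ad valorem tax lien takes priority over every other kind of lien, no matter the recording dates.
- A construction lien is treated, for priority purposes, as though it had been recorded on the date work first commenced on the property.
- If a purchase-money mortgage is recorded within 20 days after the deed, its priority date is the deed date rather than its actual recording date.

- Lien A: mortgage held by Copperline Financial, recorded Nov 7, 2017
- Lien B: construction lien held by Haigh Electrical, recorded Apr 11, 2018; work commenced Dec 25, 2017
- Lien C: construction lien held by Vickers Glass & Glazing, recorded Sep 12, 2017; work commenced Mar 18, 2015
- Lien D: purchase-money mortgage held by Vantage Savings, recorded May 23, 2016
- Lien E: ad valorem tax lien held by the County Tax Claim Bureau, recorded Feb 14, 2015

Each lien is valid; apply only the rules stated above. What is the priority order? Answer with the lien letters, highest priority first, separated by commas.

First, effective dates: B's effective date is Dec 25, 2017, when work began; C is treated as recorded Mar 18, 2015, the work-commencement date; D relates back to the deed date May 9, 2016.
E, as an ad valorem tax lien, has superpriority and ranks first.
Among the remaining liens, by effective date: C (Mar 18, 2015), D (May 9, 2016), A (Nov 7, 2017), B (Dec 25, 2017).

E, C, D, A, B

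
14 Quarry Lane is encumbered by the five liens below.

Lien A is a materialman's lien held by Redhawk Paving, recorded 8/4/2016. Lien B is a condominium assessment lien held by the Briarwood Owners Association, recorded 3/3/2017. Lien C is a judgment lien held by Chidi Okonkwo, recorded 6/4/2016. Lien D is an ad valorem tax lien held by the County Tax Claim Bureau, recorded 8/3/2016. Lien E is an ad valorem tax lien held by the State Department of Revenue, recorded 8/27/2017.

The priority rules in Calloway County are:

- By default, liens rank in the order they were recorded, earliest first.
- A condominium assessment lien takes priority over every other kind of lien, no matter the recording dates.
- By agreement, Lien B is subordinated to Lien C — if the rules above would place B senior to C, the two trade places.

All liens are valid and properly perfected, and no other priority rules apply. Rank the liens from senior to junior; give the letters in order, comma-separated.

B is a condominium assessment lien, so it outranks all other liens regardless of date.
Among the remaining liens, by effective date: C (6/4/2016), D (8/3/2016), A (8/4/2016), E (8/27/2017).
B is senior to C before the subordination, so the two trade places.

C, B, D, A, E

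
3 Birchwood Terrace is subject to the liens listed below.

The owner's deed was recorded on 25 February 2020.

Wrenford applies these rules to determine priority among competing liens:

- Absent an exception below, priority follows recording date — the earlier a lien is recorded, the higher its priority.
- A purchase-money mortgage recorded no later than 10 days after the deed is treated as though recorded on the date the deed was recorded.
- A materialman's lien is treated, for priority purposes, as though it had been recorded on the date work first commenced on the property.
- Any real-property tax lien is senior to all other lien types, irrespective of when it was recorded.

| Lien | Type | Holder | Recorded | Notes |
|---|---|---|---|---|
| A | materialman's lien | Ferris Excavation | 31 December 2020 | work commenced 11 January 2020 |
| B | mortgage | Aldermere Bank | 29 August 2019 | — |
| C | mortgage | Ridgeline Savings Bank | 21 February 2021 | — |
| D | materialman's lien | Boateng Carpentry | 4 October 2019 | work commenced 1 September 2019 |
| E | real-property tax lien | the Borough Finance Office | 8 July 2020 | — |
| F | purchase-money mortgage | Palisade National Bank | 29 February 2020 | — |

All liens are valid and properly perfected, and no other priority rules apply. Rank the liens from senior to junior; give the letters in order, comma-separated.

Adjusting effective dates: A is treated as recorded 11 January 2020, the work-commencement date; D's effective date is 1 September 2019, when work began; F relates back to the deed date 25 February 2020.
As a real-property tax lien, E is senior to every other lien.
The other liens, earliest effective date first: B (29 August 2019), D (1 September 2019), A (11 January 2020), F (25 February 2020), C (21 February 2021).

E, B, D, A, F, C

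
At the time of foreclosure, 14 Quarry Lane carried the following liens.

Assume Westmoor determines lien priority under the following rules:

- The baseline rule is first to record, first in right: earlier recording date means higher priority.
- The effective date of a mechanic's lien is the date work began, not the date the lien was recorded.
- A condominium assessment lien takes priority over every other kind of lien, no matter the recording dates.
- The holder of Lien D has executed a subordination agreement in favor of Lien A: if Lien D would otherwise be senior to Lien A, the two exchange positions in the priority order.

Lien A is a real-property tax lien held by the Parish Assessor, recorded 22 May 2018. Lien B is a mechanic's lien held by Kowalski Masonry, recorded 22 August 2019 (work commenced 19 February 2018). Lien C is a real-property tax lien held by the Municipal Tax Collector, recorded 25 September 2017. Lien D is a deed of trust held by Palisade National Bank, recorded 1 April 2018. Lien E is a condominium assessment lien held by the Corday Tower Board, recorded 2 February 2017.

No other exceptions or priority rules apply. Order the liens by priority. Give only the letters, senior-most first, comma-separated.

E, C, B, A, D

Effective dates: B relates back to 19 February 2018 (work commenced).
E, as a condominium assessment lien, has superpriority and ranks first.
Ordering the rest by effective date: C (25 September 2017), B (19 February 2018), D (1 April 2018), A (22 May 2018).
The subordination applies — D was senior to A — so D and A swap.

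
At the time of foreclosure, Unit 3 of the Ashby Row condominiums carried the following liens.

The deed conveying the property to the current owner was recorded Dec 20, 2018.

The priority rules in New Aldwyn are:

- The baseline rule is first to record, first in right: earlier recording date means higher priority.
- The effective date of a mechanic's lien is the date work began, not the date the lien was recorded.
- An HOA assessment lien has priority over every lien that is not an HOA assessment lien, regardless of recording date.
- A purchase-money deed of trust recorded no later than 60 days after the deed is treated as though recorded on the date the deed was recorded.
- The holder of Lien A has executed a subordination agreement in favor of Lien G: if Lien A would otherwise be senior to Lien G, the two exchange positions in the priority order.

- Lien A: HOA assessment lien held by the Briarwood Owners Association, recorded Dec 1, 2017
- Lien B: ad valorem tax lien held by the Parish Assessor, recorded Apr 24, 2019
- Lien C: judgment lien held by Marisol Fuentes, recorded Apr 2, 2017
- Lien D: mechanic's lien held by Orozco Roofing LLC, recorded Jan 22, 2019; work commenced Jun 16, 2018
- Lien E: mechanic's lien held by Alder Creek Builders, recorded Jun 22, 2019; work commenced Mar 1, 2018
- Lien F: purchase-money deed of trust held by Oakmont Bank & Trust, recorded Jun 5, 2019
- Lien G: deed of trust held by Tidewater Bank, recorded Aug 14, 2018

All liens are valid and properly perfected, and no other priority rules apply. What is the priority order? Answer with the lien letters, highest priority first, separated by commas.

Effective dates after the stated exceptions: D's effective date is Jun 16, 2018, when work began; E is treated as recorded Mar 1, 2018, the work-commencement date; F was recorded 167 days after the deed — beyond 60 days — so no relation-back applies.
As an HOA assessment lien, A is senior to every other lien.
Remaining liens by effective date: C (Apr 2, 2017), E (Mar 1, 2018), D (Jun 16, 2018), G (Aug 14, 2018), B (Apr 24, 2019), F (Jun 5, 2019).
A would otherwise be senior to G, so under the subordination agreement A and G exchange positions.

G, C, E, D, A, B, F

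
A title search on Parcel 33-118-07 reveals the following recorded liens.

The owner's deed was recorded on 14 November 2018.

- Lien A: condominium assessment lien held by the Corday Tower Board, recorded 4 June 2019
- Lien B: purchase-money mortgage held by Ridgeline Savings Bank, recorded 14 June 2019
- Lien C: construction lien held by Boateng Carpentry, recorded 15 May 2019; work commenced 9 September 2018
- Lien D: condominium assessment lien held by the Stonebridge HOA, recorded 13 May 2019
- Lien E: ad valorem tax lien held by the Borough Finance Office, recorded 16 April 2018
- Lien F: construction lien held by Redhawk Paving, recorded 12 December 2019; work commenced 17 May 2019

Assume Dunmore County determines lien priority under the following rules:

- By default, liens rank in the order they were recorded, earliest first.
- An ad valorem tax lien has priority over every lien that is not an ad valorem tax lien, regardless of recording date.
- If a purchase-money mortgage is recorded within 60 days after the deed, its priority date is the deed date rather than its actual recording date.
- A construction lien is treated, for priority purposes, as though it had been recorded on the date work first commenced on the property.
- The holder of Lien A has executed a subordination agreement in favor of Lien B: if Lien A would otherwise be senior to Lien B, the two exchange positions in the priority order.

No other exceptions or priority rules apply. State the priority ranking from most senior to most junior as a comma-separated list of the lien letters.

Effective dates after the stated exceptions: B was recorded 212 days after the deed, outside the 60-day window, so it keeps its recording date; C relates back to 9 September 2018 (work commenced); F relates back to 17 May 2019 (work commenced).
E, as an ad valorem tax lien, has superpriority and ranks first.
Ordering the rest by effective date: C (9 September 2018), D (13 May 2019), F (17 May 2019), A (4 June 2019), B (14 June 2019).
Because A would otherwise rank above B, the subordination swaps them.

E, C, D, F, B, A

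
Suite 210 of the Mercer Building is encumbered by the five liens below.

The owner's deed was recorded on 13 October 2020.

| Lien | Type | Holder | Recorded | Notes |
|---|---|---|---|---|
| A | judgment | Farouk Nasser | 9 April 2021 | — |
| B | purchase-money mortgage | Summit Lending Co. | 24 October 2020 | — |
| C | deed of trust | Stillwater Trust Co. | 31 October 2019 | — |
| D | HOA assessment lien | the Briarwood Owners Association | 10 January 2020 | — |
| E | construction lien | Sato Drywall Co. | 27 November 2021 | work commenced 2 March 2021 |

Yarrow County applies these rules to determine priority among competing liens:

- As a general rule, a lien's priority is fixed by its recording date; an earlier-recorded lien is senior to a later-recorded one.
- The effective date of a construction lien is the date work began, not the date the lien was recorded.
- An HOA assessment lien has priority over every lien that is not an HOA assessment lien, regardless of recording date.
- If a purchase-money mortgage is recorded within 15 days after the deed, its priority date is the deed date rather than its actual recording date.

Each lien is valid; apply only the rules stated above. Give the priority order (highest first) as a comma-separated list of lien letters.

Adjusting effective dates: B was recorded within the 15-day window, so its effective date is the deed date 13 October 2020; E's effective date is 2 March 2021, when work began.
As an HOA assessment lien, D is senior to every other lien.
Among the remaining liens, by effective date: C (31 October 2019), B (13 October 2020), E (2 March 2021), A (9 April 2021).

D, C, B, E, A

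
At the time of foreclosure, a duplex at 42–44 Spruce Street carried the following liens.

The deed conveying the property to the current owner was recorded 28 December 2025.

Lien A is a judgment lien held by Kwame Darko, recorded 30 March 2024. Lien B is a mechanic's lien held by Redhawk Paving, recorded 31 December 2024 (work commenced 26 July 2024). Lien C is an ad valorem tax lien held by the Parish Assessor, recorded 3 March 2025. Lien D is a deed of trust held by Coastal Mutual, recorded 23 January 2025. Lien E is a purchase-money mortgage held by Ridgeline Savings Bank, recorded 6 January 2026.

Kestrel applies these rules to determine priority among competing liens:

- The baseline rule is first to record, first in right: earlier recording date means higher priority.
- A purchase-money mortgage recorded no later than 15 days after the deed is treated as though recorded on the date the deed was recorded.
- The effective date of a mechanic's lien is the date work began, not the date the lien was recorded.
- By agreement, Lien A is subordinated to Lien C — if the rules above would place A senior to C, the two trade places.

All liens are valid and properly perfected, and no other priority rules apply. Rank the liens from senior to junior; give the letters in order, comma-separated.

Adjusting effective dates: B is treated as recorded 26 July 2024, the work-commencement date; E relates back to the deed date 28 December 2025.
By effective date: A (30 March 2024), B (26 July 2024), D (23 January 2025), C (3 March 2025), E (28 December 2025).
The subordination applies — A was senior to C — so A and C swap.

C, B, D, A, E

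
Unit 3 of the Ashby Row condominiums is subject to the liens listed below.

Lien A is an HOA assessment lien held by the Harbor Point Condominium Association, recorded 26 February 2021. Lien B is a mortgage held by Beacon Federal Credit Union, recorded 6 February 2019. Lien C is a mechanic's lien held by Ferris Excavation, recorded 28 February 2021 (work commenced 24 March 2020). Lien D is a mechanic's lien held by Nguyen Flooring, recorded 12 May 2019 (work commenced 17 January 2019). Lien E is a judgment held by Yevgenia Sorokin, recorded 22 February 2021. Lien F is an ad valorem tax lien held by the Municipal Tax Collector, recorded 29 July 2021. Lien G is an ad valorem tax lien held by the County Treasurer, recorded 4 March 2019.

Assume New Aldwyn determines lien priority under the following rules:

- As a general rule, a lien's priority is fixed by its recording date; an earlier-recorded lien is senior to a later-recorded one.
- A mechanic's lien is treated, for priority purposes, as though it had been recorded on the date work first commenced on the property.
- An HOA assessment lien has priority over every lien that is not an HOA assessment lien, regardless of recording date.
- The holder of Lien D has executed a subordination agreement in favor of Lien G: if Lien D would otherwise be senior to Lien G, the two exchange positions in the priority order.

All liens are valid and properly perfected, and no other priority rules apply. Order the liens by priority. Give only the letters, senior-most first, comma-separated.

A, G, B, D, C, E, F

Adjusting effective dates: C's effective date is 24 March 2020, when work began; D is treated as recorded 17 January 2019, the work-commencement date.
A, as an HOA assessment lien, has superpriority and ranks first.
Ordering the rest by effective date: D (17 January 2019), B (6 February 2019), G (4 March 2019), C (24 March 2020), E (22 February 2021), F (29 July 2021).
D is senior to G before the subordination, so the two trade places.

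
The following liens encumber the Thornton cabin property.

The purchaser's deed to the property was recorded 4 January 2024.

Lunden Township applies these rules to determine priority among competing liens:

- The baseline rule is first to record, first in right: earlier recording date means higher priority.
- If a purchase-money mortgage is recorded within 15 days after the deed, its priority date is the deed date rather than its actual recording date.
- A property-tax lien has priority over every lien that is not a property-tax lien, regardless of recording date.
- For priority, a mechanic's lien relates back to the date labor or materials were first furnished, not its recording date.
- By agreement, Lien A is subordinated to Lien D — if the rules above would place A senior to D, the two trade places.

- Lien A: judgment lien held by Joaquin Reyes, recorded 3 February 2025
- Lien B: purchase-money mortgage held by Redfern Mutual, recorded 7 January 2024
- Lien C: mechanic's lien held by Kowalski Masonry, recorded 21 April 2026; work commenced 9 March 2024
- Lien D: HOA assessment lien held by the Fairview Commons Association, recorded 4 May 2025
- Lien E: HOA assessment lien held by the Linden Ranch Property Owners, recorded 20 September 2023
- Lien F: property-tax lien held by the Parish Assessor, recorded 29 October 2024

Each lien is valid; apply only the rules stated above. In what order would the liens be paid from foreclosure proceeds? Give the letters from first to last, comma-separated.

F, E, B, C, D, A

Effective dates after the stated exceptions: B's effective date is the deed date, 4 January 2024; C's effective date is 9 March 2024, when work began.
F, as a property-tax lien, has superpriority and ranks first.
The other liens, earliest effective date first: E (20 September 2023), B (4 January 2024), C (9 March 2024), A (3 February 2025), D (4 May 2025).
The subordination applies — A was senior to D — so A and D swap.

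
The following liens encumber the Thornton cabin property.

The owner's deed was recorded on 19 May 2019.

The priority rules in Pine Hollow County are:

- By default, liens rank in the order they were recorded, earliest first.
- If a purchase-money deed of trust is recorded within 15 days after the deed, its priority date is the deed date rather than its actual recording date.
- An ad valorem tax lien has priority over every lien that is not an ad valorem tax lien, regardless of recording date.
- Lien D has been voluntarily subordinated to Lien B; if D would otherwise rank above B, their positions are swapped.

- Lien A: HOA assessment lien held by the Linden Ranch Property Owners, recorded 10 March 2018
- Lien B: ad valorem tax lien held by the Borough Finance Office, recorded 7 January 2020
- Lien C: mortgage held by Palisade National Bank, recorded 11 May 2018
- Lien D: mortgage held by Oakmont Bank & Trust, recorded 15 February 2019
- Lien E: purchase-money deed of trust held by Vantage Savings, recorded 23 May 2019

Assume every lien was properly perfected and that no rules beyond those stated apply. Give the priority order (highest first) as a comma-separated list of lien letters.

Adjusting effective dates: E was recorded within the 15-day window, so its effective date is the deed date 19 May 2019.
B is an ad valorem tax lien and takes priority over every other lien.
Ordering the rest by effective date: A (10 March 2018), C (11 May 2018), D (15 February 2019), E (19 May 2019).
D already ranks below B; the subordination has no effect.

B, A, C, D, E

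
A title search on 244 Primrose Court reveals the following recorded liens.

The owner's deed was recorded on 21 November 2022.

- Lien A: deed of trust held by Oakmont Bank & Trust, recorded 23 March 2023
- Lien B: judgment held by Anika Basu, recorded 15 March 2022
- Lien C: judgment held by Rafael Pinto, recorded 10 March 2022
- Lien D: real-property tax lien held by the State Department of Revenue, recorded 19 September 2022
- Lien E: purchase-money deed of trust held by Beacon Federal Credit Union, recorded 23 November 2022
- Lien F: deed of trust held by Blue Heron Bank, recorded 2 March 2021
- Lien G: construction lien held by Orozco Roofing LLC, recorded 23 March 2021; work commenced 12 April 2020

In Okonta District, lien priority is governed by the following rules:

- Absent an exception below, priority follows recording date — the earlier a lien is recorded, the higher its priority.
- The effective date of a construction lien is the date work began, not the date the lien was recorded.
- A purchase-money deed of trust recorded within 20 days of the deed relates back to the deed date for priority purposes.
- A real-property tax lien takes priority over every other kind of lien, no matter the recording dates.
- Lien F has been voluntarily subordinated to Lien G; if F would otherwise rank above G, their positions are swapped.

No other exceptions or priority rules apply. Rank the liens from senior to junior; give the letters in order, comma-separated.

D, G, F, C, B, E, A

Effective dates after the stated exceptions: E's effective date is the deed date, 21 November 2022; G is treated as recorded 12 April 2020, the work-commencement date.
D is a real-property tax lien, so it outranks all other liens regardless of date.
Among the remaining liens, by effective date: G (12 April 2020), F (2 March 2021), C (10 March 2022), B (15 March 2022), E (21 November 2022), A (23 March 2023).
F already ranks below G; the subordination has no effect.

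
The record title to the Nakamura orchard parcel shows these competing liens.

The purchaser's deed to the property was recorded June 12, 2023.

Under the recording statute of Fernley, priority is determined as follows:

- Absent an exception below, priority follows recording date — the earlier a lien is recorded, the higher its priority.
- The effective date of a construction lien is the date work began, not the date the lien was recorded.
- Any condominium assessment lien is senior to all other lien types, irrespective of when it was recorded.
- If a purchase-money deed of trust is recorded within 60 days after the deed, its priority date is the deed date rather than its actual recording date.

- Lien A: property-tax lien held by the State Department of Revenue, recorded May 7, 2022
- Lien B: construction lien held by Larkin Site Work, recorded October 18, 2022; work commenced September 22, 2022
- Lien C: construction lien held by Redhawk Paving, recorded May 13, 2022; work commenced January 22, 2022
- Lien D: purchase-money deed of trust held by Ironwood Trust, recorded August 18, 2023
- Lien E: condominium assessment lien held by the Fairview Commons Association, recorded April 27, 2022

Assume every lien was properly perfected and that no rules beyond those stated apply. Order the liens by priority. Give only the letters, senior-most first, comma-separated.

E, C, A, B, D

First, effective dates: B's effective date is September 22, 2022, when work began; C relates back to January 22, 2022 (work commenced); D was recorded 67 days after the deed — beyond 60 days — so no relation-back applies.
E is a condominium assessment lien and takes priority over every other lien.
Remaining liens by effective date: C (January 22, 2022), A (May 7, 2022), B (September 22, 2022), D (August 18, 2023).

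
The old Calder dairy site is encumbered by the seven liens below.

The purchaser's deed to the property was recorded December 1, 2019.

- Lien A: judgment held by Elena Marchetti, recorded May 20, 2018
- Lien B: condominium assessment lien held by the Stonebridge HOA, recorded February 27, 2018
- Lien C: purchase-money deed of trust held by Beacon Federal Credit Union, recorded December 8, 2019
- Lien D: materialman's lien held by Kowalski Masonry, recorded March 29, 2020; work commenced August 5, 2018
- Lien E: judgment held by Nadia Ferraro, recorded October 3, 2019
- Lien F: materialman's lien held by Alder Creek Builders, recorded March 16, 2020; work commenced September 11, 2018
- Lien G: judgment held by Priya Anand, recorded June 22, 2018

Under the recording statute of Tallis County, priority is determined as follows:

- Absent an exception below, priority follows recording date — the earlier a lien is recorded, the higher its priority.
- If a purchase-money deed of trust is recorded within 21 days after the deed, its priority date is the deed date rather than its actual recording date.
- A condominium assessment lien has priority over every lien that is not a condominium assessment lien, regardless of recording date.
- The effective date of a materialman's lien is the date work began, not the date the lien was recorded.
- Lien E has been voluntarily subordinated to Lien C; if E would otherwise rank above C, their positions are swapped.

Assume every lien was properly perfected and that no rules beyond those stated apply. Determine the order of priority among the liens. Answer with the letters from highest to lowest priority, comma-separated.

Effective dates: C's effective date is the deed date, December 1, 2019; D's effective date is August 5, 2018, when work began; F is treated as recorded September 11, 2018, the work-commencement date.
B, as a condominium assessment lien, has superpriority and ranks first.
Ordering the rest by effective date: A (May 20, 2018), G (June 22, 2018), D (August 5, 2018), F (September 11, 2018), E (October 3, 2019), C (December 1, 2019).
The subordination applies — E was senior to C — so E and C swap.

B, A, G, D, F, C, E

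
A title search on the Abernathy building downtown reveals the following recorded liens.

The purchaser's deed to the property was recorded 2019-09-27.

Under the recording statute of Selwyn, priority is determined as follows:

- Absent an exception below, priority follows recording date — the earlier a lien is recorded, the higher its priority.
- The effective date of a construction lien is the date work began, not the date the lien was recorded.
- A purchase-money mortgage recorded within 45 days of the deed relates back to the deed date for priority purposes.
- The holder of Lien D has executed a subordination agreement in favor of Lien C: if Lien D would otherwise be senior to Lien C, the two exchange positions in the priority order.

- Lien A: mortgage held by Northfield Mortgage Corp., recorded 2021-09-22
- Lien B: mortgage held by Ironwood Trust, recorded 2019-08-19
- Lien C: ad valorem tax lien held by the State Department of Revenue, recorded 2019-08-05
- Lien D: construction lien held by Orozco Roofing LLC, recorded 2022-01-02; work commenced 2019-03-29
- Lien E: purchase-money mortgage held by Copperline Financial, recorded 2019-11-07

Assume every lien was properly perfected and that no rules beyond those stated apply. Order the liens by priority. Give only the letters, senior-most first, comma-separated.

C, D, B, E, A

Effective dates after the stated exceptions: D is treated as recorded 2019-03-29, the work-commencement date; E relates back to the deed date 2019-09-27.
By effective date, earliest first: D (2019-03-29), C (2019-08-05), B (2019-08-19), E (2019-09-27), A (2021-09-22).
The subordination applies — D was senior to C — so D and C swap.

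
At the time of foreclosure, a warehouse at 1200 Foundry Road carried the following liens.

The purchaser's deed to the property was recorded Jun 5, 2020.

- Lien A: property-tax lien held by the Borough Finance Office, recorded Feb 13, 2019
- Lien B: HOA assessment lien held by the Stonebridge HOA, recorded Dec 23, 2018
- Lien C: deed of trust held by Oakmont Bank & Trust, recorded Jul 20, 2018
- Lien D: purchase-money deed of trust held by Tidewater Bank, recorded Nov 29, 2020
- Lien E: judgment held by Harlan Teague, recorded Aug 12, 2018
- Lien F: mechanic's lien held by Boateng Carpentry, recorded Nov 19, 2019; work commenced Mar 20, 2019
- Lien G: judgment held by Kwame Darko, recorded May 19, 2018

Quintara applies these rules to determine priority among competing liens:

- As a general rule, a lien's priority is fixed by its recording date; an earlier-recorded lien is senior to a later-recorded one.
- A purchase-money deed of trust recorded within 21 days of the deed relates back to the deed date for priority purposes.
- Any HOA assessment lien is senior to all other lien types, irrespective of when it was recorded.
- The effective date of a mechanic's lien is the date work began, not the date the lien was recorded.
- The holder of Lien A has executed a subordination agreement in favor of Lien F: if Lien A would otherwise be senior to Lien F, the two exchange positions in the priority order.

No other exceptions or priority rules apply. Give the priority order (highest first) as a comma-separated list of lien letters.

Effective dates: D was recorded 177 days after the deed, outside the 21-day window, so it keeps its recording date; F is treated as recorded Mar 20, 2019, the work-commencement date.
As an HOA assessment lien, B is senior to every other lien.
Ordering the rest by effective date: G (May 19, 2018), C (Jul 20, 2018), E (Aug 12, 2018), A (Feb 13, 2019), F (Mar 20, 2019), D (Nov 29, 2020).
Because A would otherwise rank above F, the subordination swaps them.

B, G, C, E, F, A, D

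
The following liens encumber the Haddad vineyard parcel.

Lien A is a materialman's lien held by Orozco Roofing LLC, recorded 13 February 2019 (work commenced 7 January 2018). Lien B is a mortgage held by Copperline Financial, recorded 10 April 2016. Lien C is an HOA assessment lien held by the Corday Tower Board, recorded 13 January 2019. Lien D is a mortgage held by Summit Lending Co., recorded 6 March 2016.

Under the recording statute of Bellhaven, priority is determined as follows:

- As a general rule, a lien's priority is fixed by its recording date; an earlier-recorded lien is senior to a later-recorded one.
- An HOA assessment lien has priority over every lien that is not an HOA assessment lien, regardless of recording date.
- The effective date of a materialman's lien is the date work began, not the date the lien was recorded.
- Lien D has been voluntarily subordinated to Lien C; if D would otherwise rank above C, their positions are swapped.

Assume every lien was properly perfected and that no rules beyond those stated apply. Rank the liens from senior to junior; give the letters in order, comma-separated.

Adjusting effective dates: A's effective date is 7 January 2018, when work began.
C is an HOA assessment lien, so it outranks all other liens regardless of date.
Remaining liens by effective date: D (6 March 2016), B (10 April 2016), A (7 January 2018).
D is already junior to C, so the subordination agreement changes nothing.

C, D, B, A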